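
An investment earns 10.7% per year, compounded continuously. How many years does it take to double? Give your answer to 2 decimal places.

e^(0.107t) = 2, so 0.107t = ln 2 ≈ 0.69315.
t ≈ 0.69315/0.107 ≈ 6.4780.

6.48 years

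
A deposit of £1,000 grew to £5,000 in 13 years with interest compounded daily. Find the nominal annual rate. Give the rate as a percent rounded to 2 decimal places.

(1 + r/365)^4745 = 5,000/1,000 = 5.
1 + r/365 = 5^(1/4745) ≈ 1.000339, so r/365 ≈ 0.000339244.
r ≈ 365·0.000339244 = 12.38239%.

12.38%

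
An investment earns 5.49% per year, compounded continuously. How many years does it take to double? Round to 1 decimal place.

12.6 years

e^(0.0549t) = 2, so 0.0549t = ln 2 ≈ 0.69315.
t ≈ 0.69315/0.0549 ≈ 12.6256.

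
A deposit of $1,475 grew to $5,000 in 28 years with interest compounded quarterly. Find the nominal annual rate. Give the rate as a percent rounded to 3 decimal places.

4.384%

The 112-period growth factor is 5,000/1,475 = 3.38983.
r/4 = 3.38983^(1/112) − 1 ≈ 0.0109594, so r ≈ 4·0.0109594 = 4.38378%.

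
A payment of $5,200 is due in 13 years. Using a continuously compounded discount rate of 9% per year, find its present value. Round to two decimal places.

P = A·e^(−rt) = 5,200·e^(−1.17).
e^(−1.17) ≈ 0.3103669413, so P ≈ 1,613.9081.

$1,613.91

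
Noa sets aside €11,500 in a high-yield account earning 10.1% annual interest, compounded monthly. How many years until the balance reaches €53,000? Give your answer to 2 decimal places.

(1 + 0.00841667)^(12t) = 53,000/11,500 = 4.6087.
12t·ln(1 + 0.00841667) = ln(4.6087); 12t = 1.5279/0.00838144 ≈ 182.3009.
t ≈ 15.1917 years.

15.19 years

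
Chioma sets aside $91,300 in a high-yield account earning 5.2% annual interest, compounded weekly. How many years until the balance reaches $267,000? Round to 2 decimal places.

20.65 years

(1 + 0.001)^(52t) = 267,000/91,300 = 2.9244.
52t·ln(1 + 0.001) = ln(2.9244); 52t = 1.0731/0.0009995 ≈ 1073.6343.
t ≈ 20.6468 years.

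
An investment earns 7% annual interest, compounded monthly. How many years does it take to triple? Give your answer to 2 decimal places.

15.74 years

(1 + 0.00583333)^(12t) = 3.
12t = ln 3 / ln(1 + 0.00583333) ≈ 1.0986/0.00581639 ≈ 188.8823.
t ≈ 15.7402.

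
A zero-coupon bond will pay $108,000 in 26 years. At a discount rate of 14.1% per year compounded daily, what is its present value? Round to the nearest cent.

Periodic rate = 14.1%/365 = 0.000386301; 9490 periods.
P = 108,000/(1 + 0.141/365)^9490 ≈ 108,000/39.0675458101 ≈ 2,764.4429.

$2,764.44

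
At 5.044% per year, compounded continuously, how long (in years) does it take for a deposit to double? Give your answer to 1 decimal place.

e^(0.05044t) = 2, so 0.05044t = ln 2 ≈ 0.69315.
t ≈ 0.69315/0.05044 ≈ 13.7420.

13.7 years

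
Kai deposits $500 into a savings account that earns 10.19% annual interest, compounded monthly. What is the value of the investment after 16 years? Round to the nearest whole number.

Periodic rate = 10.19%/12 = 0.00849167; periods = 12·16 = 192.
A = 500·(1 + 0.1019/12)^192 ≈ 500·5.07089096 ≈ 2,535.4455.

$2,535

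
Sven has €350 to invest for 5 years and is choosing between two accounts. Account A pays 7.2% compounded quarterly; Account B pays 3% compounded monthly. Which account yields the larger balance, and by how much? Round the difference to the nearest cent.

Account A, by €93.50

Account A growth factor: (1 + 0.018)^20 ≈ 1.42874775; balance ≈ 500.0617.
Account B growth factor: (1 + 0.0025)^60 ≈ 1.16161678; balance ≈ 406.5659.
Account A is larger by 93.4958.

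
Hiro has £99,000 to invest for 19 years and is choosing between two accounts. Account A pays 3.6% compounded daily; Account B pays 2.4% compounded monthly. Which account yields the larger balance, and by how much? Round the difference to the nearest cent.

Account A, by £40,064.33

Account A growth factor: (1 + 0.036/365)^6935 ≈ 1.98172221205; balance ≈ 196,190.4990.
Account B growth factor: (1 + 0.002)^228 ≈ 1.57703201202; balance ≈ 156,126.1692.
Account A is larger by 40,064.3298.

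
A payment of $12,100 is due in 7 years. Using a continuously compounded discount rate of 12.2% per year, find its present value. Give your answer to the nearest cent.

$5,151.08

P = A·e^(−rt) = 12,100·e^(−0.854).
e^(−0.854) ≈ 0.42570868699, so P ≈ 5,151.0751.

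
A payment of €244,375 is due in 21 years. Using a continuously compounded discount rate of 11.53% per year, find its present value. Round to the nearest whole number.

P = A·e^(−rt) = 244,375·e^(−2.4213).
e^(−2.4213) ≈ 0.0888060944629, so P ≈ 21,701.9893.

€21,702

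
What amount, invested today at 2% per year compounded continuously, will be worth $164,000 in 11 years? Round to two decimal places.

P = A·e^(−rt) = 164,000·e^(−0.22).
e^(−0.22) ≈ 0.802518797962, so P ≈ 131,613.0829.

$131,613.08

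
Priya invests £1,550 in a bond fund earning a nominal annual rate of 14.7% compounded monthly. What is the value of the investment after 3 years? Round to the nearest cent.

£2,402.66

Periodic rate = 14.7%/12 = 0.01225; periods = 12·3 = 36.
A = 1,550·(1 + 0.01225)^36 ≈ 1,550·1.550101997 ≈ 2,402.6581.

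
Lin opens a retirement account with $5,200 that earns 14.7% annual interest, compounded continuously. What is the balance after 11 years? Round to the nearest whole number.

A = P·e^(rt) = 5,200·e^(0.147·11) = 5,200·e^1.617.
e^1.617 ≈ 5.0379537618, so A ≈ 26,197.3596.

$26,197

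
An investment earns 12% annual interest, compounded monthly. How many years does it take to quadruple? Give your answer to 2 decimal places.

11.61 years

(1 + 0.01)^(12t) = 4.
12t = ln 4 / ln(1 + 0.01) ≈ 1.3863/0.00995033 ≈ 139.3214.
t ≈ 11.6101.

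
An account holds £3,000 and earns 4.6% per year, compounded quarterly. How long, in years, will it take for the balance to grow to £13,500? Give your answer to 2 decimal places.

32.88 years

(1 + 0.0115)^(4t) = 13,500/3,000 = 4.5.
4t·ln(1 + 0.0115) = ln(4.5); 4t = 1.5041/0.0114344 ≈ 131.5399.
t ≈ 32.8850 years.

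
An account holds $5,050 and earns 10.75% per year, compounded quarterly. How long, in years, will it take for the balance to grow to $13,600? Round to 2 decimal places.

9.34 years

We need (1 + 0.026875)^(4t) = 2.6931, so 4t = ln 2.6931 / ln 1.026875 ≈ 37.3557.
t ≈ 37.3557/4 = 9.3389 years.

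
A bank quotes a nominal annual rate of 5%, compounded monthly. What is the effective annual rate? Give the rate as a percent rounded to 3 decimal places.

5.116%

EAR = (1 + 5%/12)^12 − 1 = (1 + 0.00416667)^12 − 1.
(1 + 0.00416667)^12 ≈ 1.051162, so EAR ≈ 5.11619%.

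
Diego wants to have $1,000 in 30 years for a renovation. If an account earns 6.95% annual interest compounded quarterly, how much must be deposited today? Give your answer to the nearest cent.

Growth factor = (1 + 0.017375)^120 ≈ 7.90182448.
P = 1,000/7.90182448 ≈ 126.5531.

$126.55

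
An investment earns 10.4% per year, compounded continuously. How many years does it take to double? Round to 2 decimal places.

6.66 years

e^(0.104t) = 2, so 0.104t = ln 2 ≈ 0.69315.
t ≈ 0.69315/0.104 ≈ 6.6649.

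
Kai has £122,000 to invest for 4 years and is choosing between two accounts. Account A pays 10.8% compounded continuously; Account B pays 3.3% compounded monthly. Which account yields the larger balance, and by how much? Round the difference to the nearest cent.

A: e^(0.108·4) = e^0.432 ≈ 1.54033511516, so 122,000 × 1.54033511516 ≈ 187,920.8840.
B: (1 + 0.00275)^48 ≈ 1.14090160576, so 122,000 × 1.14090160576 ≈ 139,189.9959.
Difference ≈ 48,730.8881 in favor of A.

Account A, by £48,730.89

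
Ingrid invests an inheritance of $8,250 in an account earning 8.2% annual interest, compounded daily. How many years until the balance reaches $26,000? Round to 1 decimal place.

(1 + 0.000224658)^(365t) = 26,000/8,250 = 3.1515.
365t·ln(1 + 0.000224658) = ln(3.1515); 365t = 1.1479/0.000224632 ≈ 5110.0546.
t ≈ 14.0001 years.

14.0 years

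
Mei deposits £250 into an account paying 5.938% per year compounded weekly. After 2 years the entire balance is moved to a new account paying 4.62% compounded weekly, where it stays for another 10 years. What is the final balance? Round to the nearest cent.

£446.73

Phase 1: 250·(1 + 0.05938/52)^104 ≈ 281.5058.
Phase 2: 281.5058·(1 + 0.0462/52)^520 ≈ 446.7272.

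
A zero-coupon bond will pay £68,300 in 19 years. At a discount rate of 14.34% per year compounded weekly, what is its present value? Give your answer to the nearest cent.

£4,495.42

Growth factor = (1 + 0.1434/52)^988 ≈ 15.193232345.
P = 68,300/15.193232345 ≈ 4,495.4226.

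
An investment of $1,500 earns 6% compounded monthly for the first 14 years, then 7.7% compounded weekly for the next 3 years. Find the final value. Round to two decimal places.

$4,367.55

Phase 1: 1,500·(1 + 0.005)^168 ≈ 3,467.2857.
Phase 2: 3,467.2857·(1 + 0.077/52)^156 ≈ 4,367.5457.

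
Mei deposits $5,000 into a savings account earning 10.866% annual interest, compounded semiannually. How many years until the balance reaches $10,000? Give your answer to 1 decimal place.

6.6 years

(1 + 0.05433)^(2t) = 10,000/5,000 = 2.
2t·ln(1 + 0.05433) = ln(2); 2t = 0.69315/0.0529055 ≈ 13.1016.
t ≈ 6.5508 years.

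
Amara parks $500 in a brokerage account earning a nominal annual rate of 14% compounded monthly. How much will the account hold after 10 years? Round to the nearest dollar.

Periodic rate = 14%/12 = 0.0116667; periods = 12·10 = 120.
A = 500·(1 + 0.14/12)^120 ≈ 500·4.022470641 ≈ 2,011.2353.

$2,011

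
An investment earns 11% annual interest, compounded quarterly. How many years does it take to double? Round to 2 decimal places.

(1 + 0.0275)^(4t) = 2.
4t = ln 2 / ln(1 + 0.0275) ≈ 0.69315/0.0271287 ≈ 25.5504.
t ≈ 6.3876.

6.39 years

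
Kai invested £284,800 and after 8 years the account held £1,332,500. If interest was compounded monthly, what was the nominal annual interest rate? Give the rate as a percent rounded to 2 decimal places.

19.44%

The 96-period growth factor is 1,332,500/284,800 = 4.67872.
r/12 = 4.67872^(1/96) − 1 ≈ 0.016203, so r ≈ 12·0.016203 = 19.44365%.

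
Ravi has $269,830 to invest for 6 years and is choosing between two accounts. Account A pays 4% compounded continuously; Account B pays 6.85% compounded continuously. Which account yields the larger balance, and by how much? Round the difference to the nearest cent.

Account B, by $63,970.27

A: e^(0.04·6) = e^0.24 ≈ 1.27124915032, so 269,830 × 1.27124915032 ≈ 343,021.1582.
B: e^(0.0685·6) = e^0.411 ≈ 1.50832535656, so 269,830 × 1.50832535656 ≈ 406,991.4310.
Difference ≈ 63,970.2727 in favor of B.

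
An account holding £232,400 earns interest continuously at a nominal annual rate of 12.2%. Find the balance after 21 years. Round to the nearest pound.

A = P·e^(rt) = 232,400·e^(0.122·21) = 232,400·e^2.562.
e^2.562 ≈ 12.96171483907, so A ≈ 3,012,302.5286.

£3,012,303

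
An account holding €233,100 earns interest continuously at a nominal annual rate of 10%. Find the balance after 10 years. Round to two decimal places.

A = P·e^(rt) = 233,100·e^(0.1·10) = 233,100·e^1.
e^1 ≈ 2.71828182846, so A ≈ 633,631.4942.

€633,631.49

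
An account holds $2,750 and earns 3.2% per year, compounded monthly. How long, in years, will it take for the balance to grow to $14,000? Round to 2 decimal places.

(1 + 0.00266667)^(12t) = 14,000/2,750 = 5.0909.
12t·ln(1 + 0.00266667) = ln(5.0909); 12t = 1.6275/0.00266312 ≈ 611.1095.
t ≈ 50.9258 years.

50.93 years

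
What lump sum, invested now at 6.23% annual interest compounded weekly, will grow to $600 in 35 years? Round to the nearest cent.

$67.88

Growth factor = (1 + 0.0623/52)^1820 ≈ 8.83918642.
P = 600/8.83918642 ≈ 67.8796.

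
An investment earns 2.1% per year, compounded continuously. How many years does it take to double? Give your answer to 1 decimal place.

e^(0.021t) = 2, so 0.021t = ln 2 ≈ 0.69315.
t ≈ 0.69315/0.021 ≈ 33.0070.

33.0 years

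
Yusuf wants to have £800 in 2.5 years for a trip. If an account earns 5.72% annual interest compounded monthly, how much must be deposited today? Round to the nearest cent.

£693.64

Periodic rate = 5.72%/12 = 0.00476667; 30 periods.
P = 800/(1 + 0.0572/12)^30 ≈ 800/1.1533379 ≈ 693.6389.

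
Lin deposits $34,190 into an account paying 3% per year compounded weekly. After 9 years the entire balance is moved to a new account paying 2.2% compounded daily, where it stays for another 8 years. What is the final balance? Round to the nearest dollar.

$53,402

Phase 1: 34,190·(1 + 0.03/52)^468 ≈ 44,784.1978.
Phase 2: 44,784.1978·(1 + 0.022/365)^2920 ≈ 53,402.0986.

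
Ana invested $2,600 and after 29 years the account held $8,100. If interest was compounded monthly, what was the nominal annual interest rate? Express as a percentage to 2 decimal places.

3.92%

(1 + r/12)^348 = 8,100/2,600 = 3.11538.
1 + r/12 = 3.11538^(1/348) ≈ 1.003271, so r/12 ≈ 0.00327072.
r ≈ 12·0.00327072 = 3.92486%.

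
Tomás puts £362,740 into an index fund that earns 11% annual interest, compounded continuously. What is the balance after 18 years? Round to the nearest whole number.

£2,627,233

A = P·e^(rt) = 362,740·e^(0.11·18) = 362,740·e^1.98.
e^1.98 ≈ 7.242742985161, so A ≈ 2,627,232.5904.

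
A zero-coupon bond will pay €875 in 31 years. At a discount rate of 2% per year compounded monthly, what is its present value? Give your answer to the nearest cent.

Growth factor = (1 + 0.02/12)^372 ≈ 1.85796891.
P = 875/1.85796891 ≈ 470.9444.

€470.94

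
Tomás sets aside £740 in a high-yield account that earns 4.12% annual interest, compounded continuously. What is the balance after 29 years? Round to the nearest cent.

£2,444.14

A = P·e^(rt) = 740·e^(0.0412·29) = 740·e^1.1948.
e^1.1948 ≈ 3.302897125, so A ≈ 2,444.1439.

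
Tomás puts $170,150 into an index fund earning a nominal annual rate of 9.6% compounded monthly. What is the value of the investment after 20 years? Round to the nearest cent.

$1,151,753.82

Periodic rate = 9.6%/12 = 0.008; periods = 12·20 = 240.
A = 170,150·(1 + 0.008)^240 ≈ 170,150·6.769049754201 ≈ 1,151,753.8157.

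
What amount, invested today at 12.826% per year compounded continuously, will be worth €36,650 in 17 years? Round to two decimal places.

P = A·e^(−rt) = 36,650·e^(−2.18042).
e^(−2.18042) ≈ 0.11299406317, so P ≈ 4,141.2324.

€4,141.23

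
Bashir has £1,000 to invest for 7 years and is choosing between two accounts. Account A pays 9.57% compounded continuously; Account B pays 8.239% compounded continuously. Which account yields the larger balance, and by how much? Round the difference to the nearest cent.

Account A, by £173.83

Account A growth factor: e^(0.0957·7) = e^0.6699 ≈ 1.954041907; balance ≈ 1,954.0419.
Account B growth factor: e^(0.08239·7) = e^0.57673 ≈ 1.780207624; balance ≈ 1,780.2076.
Account A is larger by 173.8343.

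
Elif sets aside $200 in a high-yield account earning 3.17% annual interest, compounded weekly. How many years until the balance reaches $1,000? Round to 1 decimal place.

50.8 years

(1 + 0.000609615)^(52t) = 1,000/200 = 5.
52t·ln(1 + 0.000609615) = ln(5); 52t = 1.6094/0.00060943 ≈ 2640.8921.
t ≈ 50.7864 years.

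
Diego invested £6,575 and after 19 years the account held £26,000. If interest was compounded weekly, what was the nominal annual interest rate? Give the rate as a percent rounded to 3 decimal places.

7.241%

The 988-period growth factor is 26,000/6,575 = 3.95437.
r/52 = 3.95437^(1/988) − 1 ≈ 0.00139249, so r ≈ 52·0.00139249 = 7.24094%.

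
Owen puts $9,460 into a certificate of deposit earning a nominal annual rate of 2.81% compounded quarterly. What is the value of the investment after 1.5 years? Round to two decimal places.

$9,865.81

Periodic rate = 2.81%/4 = 0.007025; periods = 4·1.5 = 6.
A = 9,460·(1 + 0.007025)^6 ≈ 9,460·1.04289723 ≈ 9,865.8078.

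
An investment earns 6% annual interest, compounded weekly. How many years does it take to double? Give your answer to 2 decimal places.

11.56 years

(1 + 0.00115385)^(52t) = 2.
52t = ln 2 / ln(1 + 0.00115385) ≈ 0.69315/0.00115318 ≈ 601.0741.
t ≈ 11.5591.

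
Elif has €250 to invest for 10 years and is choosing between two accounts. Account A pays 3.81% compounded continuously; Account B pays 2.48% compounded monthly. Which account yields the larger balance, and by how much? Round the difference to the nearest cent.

A: e^(0.0381·10) = e^0.381 ≈ 1.46374761, so 250 × 1.46374761 ≈ 365.9369.
B: (1 + 0.0248/12)^120 ≈ 1.28113203, so 250 × 1.28113203 ≈ 320.2830.
Difference ≈ 45.6539 in favor of A.

Account A, by €45.65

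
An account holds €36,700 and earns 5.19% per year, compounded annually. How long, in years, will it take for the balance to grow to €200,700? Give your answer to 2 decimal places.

We need (1 + 0.0519)^t = 5.4687, so t = ln 5.4687 / ln 1.0519 ≈ 33.5790.

33.58 years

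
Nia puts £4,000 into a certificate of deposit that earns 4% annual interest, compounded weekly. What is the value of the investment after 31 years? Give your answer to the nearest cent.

£13,815.87

Periodic rate = 4%/52 = 0.000769231; periods = 52·31 = 1612.
A = 4,000·(1 + 0.04/52)^1612 ≈ 4,000·3.4539666402 ≈ 13,815.8666.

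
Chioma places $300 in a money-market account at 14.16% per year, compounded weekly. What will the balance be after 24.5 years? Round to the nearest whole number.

$9,588

Growth factor = (1 + 0.1416/52)^1274 ≈ 31.95999959.
A ≈ 300 × 31.95999959 ≈ 9,587.9999.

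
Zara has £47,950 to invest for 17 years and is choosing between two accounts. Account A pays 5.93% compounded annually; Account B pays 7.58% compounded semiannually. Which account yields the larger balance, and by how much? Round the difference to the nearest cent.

Account B, by £42,177.54

A: (1 + 0.0593)^17 ≈ 2.66270178124, so 47,950 × 2.66270178124 ≈ 127,676.5504.
B: (1 + 0.0379)^34 ≈ 3.54231686119, so 47,950 × 3.54231686119 ≈ 169,854.0935.
Difference ≈ 42,177.5431 in favor of B.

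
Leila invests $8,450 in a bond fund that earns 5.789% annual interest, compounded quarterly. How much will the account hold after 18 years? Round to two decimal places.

Growth factor = (1 + 0.0144725)^72 ≈ 2.8138443759.
A ≈ 8,450 × 2.8138443759 ≈ 23,776.9850.

$23,776.98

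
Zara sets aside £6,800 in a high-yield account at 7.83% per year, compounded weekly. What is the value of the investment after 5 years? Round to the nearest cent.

Periodic rate = 7.83%/52 = 0.00150577; periods = 52·5 = 260.
A = 6,800·(1 + 0.0783/52)^260 ≈ 6,800·1.4787624288 ≈ 10,055.5845.

£10,055.58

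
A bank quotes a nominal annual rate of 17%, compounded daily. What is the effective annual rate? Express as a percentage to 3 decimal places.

One year is 365 periods at 0.000465753 each: (1 + 0.000465753)^365 ≈ 1.185258.
EAR = 1.185258 − 1 ≈ 18.52579%.

18.526%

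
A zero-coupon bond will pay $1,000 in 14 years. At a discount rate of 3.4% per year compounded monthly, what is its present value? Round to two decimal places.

Growth factor = (1 + 0.034/12)^168 ≈ 1.60854.
P = 1,000/1.60854 ≈ 621.6818.

$621.68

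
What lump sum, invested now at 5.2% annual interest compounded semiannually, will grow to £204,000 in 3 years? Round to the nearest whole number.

£174,882

Periodic rate = 5.2%/2 = 0.026; 6 periods.
P = 204,000/(1 + 0.026)^6 ≈ 204,000/1.16649844624 ≈ 174,882.3590.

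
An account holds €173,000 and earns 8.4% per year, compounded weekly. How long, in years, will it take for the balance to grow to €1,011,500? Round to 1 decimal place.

21.0 years

We need (1 + 0.00161538)^(52t) = 5.8468, so 52t = ln 5.8468 / ln 1.001615 ≈ 1094.0577.
t ≈ 1094.0577/52 = 21.0396 years.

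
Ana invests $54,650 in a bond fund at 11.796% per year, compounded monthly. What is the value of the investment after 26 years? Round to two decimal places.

$1,156,245.24

Growth factor = (1 + 0.00983)^312 ≈ 21.15727789139.
A ≈ 54,650 × 21.15727789139 ≈ 1,156,245.2368.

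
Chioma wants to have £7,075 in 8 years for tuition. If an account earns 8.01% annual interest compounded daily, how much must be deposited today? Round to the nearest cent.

Periodic rate = 8.01%/365 = 0.000219452; 2920 periods.
P = 7,075/(1 + 0.0801/365)^2920 ≈ 7,075/1.897865242 ≈ 3,727.8727.

£3,727.87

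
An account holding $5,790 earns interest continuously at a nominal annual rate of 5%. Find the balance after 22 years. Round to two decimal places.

A = P·e^(rt) = 5,790·e^(0.05·22) = 5,790·e^1.1.
e^1.1 ≈ 3.0041660239, so A ≈ 17,394.1213.

$17,394.12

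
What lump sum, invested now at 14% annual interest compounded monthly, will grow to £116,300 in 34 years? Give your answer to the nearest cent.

Periodic rate = 14%/12 = 0.0116667; 408 periods.
P = 116,300/(1 + 0.14/12)^408 ≈ 116,300/113.573184228 ≈ 1,024.0093.

£1,024.01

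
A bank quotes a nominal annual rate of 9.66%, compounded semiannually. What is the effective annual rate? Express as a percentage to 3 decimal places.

One year is 2 periods at 0.0483 each: (1 + 0.0483)^2 ≈ 1.098933.
EAR = 1.098933 − 1 ≈ 9.89329%.

9.893%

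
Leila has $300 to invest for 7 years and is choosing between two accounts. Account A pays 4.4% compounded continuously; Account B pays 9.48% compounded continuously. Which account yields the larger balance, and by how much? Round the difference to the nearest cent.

Account B, by $174.32

A: e^(0.044·7) = e^0.308 ≈ 1.36070099, so 300 × 1.36070099 ≈ 408.2103.
B: e^(0.0948·7) = e^0.6636 ≈ 1.94177014, so 300 × 1.94177014 ≈ 582.5310.
Difference ≈ 174.3207 in favor of B.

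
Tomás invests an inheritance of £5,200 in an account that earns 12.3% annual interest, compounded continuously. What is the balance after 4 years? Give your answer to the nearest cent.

£8,505.04

A = P·e^(rt) = 5,200·e^(0.123·4) = 5,200·e^0.492.
e^0.492 ≈ 1.635584119, so A ≈ 8,505.0374.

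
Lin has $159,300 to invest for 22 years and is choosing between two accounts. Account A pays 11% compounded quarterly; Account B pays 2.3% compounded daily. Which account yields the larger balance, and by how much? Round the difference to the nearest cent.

A: (1 + 0.0275)^88 ≈ 10.88431465277, so 159,300 × 10.88431465277 ≈ 1,733,871.3242.
B: (1 + 0.023/365)^8030 ≈ 1.65861689321, so 159,300 × 1.65861689321 ≈ 264,217.6711.
Difference ≈ 1,469,653.6531 in favor of A.

Account A, by $1,469,653.65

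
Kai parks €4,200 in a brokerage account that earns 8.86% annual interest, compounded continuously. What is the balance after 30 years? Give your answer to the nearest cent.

A = P·e^(rt) = 4,200·e^(0.0886·30) = 4,200·e^2.658.
e^2.658 ≈ 14.267725094, so A ≈ 59,924.4454.

€59,924.45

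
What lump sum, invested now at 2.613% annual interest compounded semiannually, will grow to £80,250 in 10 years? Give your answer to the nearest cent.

£61,901.16

Periodic rate = 2.613%/2 = 0.013065; 20 periods.
P = 80,250/(1 + 0.013065)^20 ≈ 80,250/1.2964215058 ≈ 61,901.1638.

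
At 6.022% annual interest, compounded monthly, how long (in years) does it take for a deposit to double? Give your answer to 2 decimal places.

(1 + 0.00501833)^(12t) = 2.
12t = ln 2 / ln(1 + 0.00501833) ≈ 0.69315/0.00500578 ≈ 138.4693.
t ≈ 11.5391.

11.54 years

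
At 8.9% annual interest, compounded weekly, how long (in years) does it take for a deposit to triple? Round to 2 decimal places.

(1 + 0.00171154)^(52t) = 3.
52t = ln 3 / ln(1 + 0.00171154) ≈ 1.0986/0.00171008 ≈ 642.4350.
t ≈ 12.3545.

12.35 years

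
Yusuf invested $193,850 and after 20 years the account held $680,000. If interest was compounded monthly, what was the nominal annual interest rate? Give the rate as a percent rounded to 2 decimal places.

6.29%

(1 + r/12)^240 = 680,000/193,850 = 3.50787.
1 + r/12 = 3.50787^(1/240) ≈ 1.005243, so r/12 ≈ 0.0052429.
r ≈ 12·0.0052429 = 6.29148%.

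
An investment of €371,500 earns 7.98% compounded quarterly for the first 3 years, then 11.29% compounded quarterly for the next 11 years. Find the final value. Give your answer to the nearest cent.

€1,602,449.68

Phase 1: 371,500·(1 + 0.01995)^12 ≈ 470,874.7533.
Phase 2: 470,874.7533·(1 + 0.028225)^44 ≈ 1,602,449.6808.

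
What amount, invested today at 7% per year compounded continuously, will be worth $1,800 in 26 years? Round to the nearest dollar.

P = A·e^(−rt) = 1,800·e^(−1.82).
e^(−1.82) ≈ 0.1620257509, so P ≈ 291.6464.

$292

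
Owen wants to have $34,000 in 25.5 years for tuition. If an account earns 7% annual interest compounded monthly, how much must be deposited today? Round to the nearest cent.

$5,734.76

Growth factor = (1 + 0.07/12)^306 ≈ 5.9287530246.
P = 34,000/5.9287530246 ≈ 5,734.7641.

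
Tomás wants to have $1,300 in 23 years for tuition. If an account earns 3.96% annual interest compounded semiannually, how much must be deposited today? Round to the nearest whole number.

$528

Periodic rate = 3.96%/2 = 0.0198; 46 periods.
P = 1,300/(1 + 0.0198)^46 ≈ 1,300/2.464281695 ≈ 527.5371.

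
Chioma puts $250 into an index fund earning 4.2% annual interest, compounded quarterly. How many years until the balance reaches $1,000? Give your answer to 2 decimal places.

(1 + 0.0105)^(4t) = 1,000/250 = 4.
4t·ln(1 + 0.0105) = ln(4); 4t = 1.3863/0.0104453 ≈ 132.7200.
t ≈ 33.1800 years.

33.18 years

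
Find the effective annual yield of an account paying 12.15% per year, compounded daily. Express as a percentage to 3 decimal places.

12.917%

One year is 365 periods at 0.000332877 each: (1 + 0.000332877)^365 ≈ 1.129167.
EAR = 1.129167 − 1 ≈ 12.91665%.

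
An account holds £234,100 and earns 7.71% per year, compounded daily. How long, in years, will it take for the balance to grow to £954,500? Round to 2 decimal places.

We need (1 + 0.000211233)^(365t) = 4.0773, so 365t = ln 4.0773 / ln 1.000211 ≈ 6654.2090.
t ≈ 6654.2090/365 = 18.2307 years.

18.23 years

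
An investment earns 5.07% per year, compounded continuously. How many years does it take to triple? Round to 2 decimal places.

e^(0.0507t) = 3, so 0.0507t = ln 3 ≈ 1.0986.
t ≈ 1.0986/0.0507 ≈ 21.6689.

21.67 years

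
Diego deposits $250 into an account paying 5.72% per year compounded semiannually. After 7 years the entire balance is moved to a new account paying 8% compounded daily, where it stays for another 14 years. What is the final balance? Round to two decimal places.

$1,136.97

After 7 years at 5.72%: 250 × 1.484059385 ≈ 371.0148.
Then 14 years at 8%: 371.0148 × 3.064478102 ≈ 1,136.9669.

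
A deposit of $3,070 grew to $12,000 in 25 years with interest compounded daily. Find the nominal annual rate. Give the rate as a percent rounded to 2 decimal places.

(1 + r/365)^9125 = 12,000/3,070 = 3.90879.
1 + r/365 = 3.90879^(1/9125) ≈ 1.000149, so r/365 ≈ 0.000149406.
r ≈ 365·0.000149406 = 5.45332%.

5.45%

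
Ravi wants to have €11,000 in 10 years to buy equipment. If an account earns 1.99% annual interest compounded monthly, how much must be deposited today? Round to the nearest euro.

Growth factor = (1 + 0.0199/12)^120 ≈ 1.2199808697.
P = 11,000/1.2199808697 ≈ 9,016.5348.

€9,017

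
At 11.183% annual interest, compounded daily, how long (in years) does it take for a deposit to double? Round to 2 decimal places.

6.20 years

(1 + 0.000306384)^(365t) = 2.
365t = ln 2 / ln(1 + 0.000306384) ≈ 0.69315/0.000306337 ≈ 2262.6976.
t ≈ 6.1992.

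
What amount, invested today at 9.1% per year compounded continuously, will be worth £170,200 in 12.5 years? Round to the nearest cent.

£54,569.45

P = A·e^(−rt) = 170,200·e^(−1.1375).
e^(−1.1375) ≈ 0.320619569639, so P ≈ 54,569.4508.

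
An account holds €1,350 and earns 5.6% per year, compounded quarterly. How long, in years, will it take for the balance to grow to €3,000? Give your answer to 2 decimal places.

We need (1 + 0.014)^(4t) = 2.2222, so 4t = ln 2.2222 / ln 1.014 ≈ 57.4346.
t ≈ 57.4346/4 = 14.3586 years.

14.36 years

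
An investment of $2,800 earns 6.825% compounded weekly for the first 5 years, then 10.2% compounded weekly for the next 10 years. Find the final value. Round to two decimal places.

$10,909.64

Phase 1: 2,800·(1 + 0.0013125)^260 ≈ 3,937.8924.
Phase 2: 3,937.8924·(1 + 0.102/52)^520 ≈ 10,909.6377.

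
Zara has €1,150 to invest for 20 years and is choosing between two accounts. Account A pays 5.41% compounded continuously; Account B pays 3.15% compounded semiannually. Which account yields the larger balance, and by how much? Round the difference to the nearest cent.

Account A, by €1,244.48

A: e^(0.0541·20) = e^1.082 ≈ 2.950574803, so 1,150 × 2.950574803 ≈ 3,393.1610.
B: (1 + 0.01575)^40 ≈ 1.868414547, so 1,150 × 1.868414547 ≈ 2,148.6767.
Difference ≈ 1,244.4843 in favor of A.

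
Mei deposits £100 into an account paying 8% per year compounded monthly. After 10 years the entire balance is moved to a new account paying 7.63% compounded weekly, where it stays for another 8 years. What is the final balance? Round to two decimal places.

£408.49

Phase 1: 100·(1 + 0.08/12)^120 ≈ 221.9640.
Phase 2: 221.9640·(1 + 0.0763/52)^416 ≈ 408.4902.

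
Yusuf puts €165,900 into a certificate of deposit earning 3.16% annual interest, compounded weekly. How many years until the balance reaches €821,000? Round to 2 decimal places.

We need (1 + 0.000607692)^(52t) = 4.9488, so 52t = ln 4.9488 / ln 1.000608 ≈ 2632.2923.
t ≈ 2632.2923/52 = 50.6210 years.

50.62 years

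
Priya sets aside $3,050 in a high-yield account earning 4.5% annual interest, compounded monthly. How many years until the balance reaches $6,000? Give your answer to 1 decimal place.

15.1 years

(1 + 0.00375)^(12t) = 6,000/3,050 = 1.9672.
12t·ln(1 + 0.00375) = ln(1.9672); 12t = 0.67662/0.00374299 ≈ 180.7695.
t ≈ 15.0641 years.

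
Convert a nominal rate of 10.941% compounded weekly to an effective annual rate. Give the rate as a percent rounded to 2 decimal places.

EAR = (1 + 10.941%/52)^52 − 1 = (1 + 0.00210404)^52 − 1.
(1 + 0.00210404)^52 ≈ 1.115491, so EAR ≈ 11.54914%.

11.55%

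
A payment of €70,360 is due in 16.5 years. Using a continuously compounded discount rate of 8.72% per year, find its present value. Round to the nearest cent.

€16,690.25

P = A·e^(−rt) = 70,360·e^(−1.4388).
e^(−1.4388) ≈ 0.23721224265, so P ≈ 16,690.2534.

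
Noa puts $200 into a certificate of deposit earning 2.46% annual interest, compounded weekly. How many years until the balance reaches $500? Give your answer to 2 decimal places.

(1 + 0.000473077)^(52t) = 500/200 = 2.5.
52t·ln(1 + 0.000473077) = ln(2.5); 52t = 0.91629/0.000472965 ≈ 1937.3328.
t ≈ 37.2564 years.

37.26 years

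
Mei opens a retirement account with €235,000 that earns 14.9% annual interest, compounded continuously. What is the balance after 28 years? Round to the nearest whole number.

€15,238,578

A = P·e^(rt) = 235,000·e^(0.149·28) = 235,000·e^4.172.
e^4.172 ≈ 64.845012528852, so A ≈ 15,238,577.9443.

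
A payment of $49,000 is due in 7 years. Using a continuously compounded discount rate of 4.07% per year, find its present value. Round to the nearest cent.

P = A·e^(−rt) = 49,000·e^(−0.2849).
e^(−0.2849) ≈ 0.75208945951, so P ≈ 36,852.3835.

$36,852.38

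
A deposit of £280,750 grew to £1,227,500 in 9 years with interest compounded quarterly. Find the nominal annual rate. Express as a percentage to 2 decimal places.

(1 + r/4)^36 = 1,227,500/280,750 = 4.37222.
1 + r/4 = 4.37222^(1/36) ≈ 1.041831, so r/4 ≈ 0.041831.
r ≈ 4·0.041831 = 16.73239%.

16.73%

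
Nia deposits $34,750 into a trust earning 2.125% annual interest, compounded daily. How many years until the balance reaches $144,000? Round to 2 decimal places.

66.90 years

(1 + 0.0000582192)^(365t) = 144,000/34,750 = 4.1439.
365t·ln(1 + 0.0000582192) = ln(4.1439); 365t = 1.4216/5.82175e-05 ≈ 24419.3607.
t ≈ 66.9024 years.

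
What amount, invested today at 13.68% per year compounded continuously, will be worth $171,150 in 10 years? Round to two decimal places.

$43,577.47

P = A·e^(−rt) = 171,150·e^(−1.368).
e^(−1.368) ≈ 0.254615682025, so P ≈ 43,577.4740.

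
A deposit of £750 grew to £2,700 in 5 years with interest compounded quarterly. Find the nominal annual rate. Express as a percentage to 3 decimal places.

The 20-period growth factor is 2,700/750 = 3.6.
r/4 = 3.6^(1/20) − 1 ≈ 0.0661422, so r ≈ 4·0.0661422 = 26.45687%.

26.457%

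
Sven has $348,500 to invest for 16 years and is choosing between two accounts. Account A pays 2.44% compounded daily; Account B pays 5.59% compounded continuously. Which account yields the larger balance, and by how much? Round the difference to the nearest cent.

Account B, by $337,457.92

Account A growth factor: (1 + 0.0244/365)^5840 ≈ 1.47755242455; balance ≈ 514,927.0200.
Account B growth factor: e^(0.0559·16) = e^0.8944 ≈ 2.44586782842; balance ≈ 852,384.9382.
Account B is larger by 337,457.9183.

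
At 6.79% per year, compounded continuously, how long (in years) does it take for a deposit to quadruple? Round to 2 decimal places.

20.42 years

e^(0.0679t) = 4, so 0.0679t = ln 4 ≈ 1.3863.
t ≈ 1.3863/0.0679 ≈ 20.4167.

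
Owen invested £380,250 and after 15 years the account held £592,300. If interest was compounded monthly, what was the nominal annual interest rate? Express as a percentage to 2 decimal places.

The 180-period growth factor is 592,300/380,250 = 1.55766.
r/12 = 1.55766^(1/180) − 1 ≈ 0.00246517, so r ≈ 12·0.00246517 = 2.95820%.

2.96%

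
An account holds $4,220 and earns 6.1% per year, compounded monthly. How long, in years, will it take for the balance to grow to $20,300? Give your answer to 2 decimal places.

25.82 years

We need (1 + 0.00508333)^(12t) = 4.8104, so 12t = ln 4.8104 / ln 1.005083 ≈ 309.7918.
t ≈ 309.7918/12 = 25.8160 years.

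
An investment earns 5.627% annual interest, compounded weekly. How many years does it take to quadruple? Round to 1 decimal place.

(1 + 0.00108212)^(52t) = 4.
52t = ln 4 / ln(1 + 0.00108212) ≈ 1.3863/0.00108153 ≈ 1281.7896.
t ≈ 24.6498.

24.6 years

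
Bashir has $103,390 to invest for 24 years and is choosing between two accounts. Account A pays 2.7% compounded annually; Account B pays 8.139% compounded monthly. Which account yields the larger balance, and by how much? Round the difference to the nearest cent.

Account B, by $528,388.50

A: (1 + 0.027)^24 ≈ 1.89535535373, so 103,390 × 1.89535535373 ≈ 195,960.7900.
B: (1 + 0.0067825)^288 ≈ 7.00598980348, so 103,390 × 7.00598980348 ≈ 724,349.2858.
Difference ≈ 528,388.4958 in favor of B.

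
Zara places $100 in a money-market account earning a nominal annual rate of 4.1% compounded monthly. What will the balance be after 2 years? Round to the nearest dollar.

Periodic rate = 4.1%/12 = 0.00341667; periods = 12·2 = 24.
A = 100·(1 + 0.041/12)^24 ≈ 100·1.08530411 ≈ 108.5304.

$109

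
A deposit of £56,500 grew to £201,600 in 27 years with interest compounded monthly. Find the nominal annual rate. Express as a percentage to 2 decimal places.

4.72%

(1 + r/12)^324 = 201,600/56,500 = 3.56814.
1 + r/12 = 3.56814^(1/324) ≈ 1.003934, so r/12 ≈ 0.00393378.
r ≈ 12·0.00393378 = 4.72054%.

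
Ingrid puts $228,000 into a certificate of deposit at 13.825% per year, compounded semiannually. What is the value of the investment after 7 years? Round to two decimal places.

Growth factor = (1 + 0.069125)^14 ≈ 2.54916995124.
A ≈ 228,000 × 2.54916995124 ≈ 581,210.7489.

$581,210.75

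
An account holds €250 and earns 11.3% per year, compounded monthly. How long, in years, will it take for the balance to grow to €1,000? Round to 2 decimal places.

We need (1 + 0.00941667)^(12t) = 4, so 12t = ln 4 / ln 1.009417 ≈ 147.9092.
t ≈ 147.9092/12 = 12.3258 years.

12.33 years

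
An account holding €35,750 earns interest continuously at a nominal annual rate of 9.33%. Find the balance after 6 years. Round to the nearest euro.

A = P·e^(rt) = 35,750·e^(0.0933·6) = 35,750·e^0.5598.
e^0.5598 ≈ 1.7503224008, so A ≈ 62,574.0258.

€62,574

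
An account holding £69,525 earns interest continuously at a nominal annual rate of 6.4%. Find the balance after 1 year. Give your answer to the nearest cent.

A = P·e^(rt) = 69,525·e^(0.064·1) = 69,525·e^0.064.
e^0.064 ≈ 1.0660923988, so A ≈ 74,120.0740.

£74,120.07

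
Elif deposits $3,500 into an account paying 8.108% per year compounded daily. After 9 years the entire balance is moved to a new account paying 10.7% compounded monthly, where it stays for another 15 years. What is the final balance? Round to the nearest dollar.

$35,884

Phase 1: 3,500·(1 + 0.08108/365)^3285 ≈ 7,260.1605.
Phase 2: 7,260.1605·(1 + 0.107/12)^180 ≈ 35,883.8940.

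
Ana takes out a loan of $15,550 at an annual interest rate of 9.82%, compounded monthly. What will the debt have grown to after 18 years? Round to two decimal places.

$90,420.18

Periodic rate = 9.82%/12 = 0.00818333; periods = 12·18 = 216.
A = 15,550·(1 + 0.0982/12)^216 ≈ 15,550·5.8148022955 ≈ 90,420.1757.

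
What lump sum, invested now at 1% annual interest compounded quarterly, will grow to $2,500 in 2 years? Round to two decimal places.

Periodic rate = 1%/4 = 0.0025; 8 periods.
P = 2,500/(1 + 0.0025)^8 ≈ 2,500/1.020175878 ≈ 2,450.5578.

$2,450.56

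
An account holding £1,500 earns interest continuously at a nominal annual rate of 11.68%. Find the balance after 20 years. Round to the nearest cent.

£15,509.69

A = P·e^(rt) = 1,500·e^(0.1168·20) = 1,500·e^2.336.
e^2.336 ≈ 10.339794556, so A ≈ 15,509.6918.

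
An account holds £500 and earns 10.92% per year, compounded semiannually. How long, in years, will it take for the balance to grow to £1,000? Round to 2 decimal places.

6.52 years

(1 + 0.0546)^(2t) = 1,000/500 = 2.
2t·ln(1 + 0.0546) = ln(2); 2t = 0.69315/0.0531615 ≈ 13.0385.
t ≈ 6.5193 years.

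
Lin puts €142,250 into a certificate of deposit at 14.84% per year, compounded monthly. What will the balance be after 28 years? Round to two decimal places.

Growth factor = (1 + 0.1484/12)^336 ≈ 62.16032237768.
A ≈ 142,250 × 62.16032237768 ≈ 8,842,305.8582.

€8,842,305.86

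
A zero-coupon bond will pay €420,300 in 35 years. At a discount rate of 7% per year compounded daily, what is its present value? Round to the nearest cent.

Growth factor = (1 + 0.07/365)^12775 ≈ 11.5856249192.
P = 420,300/11.5856249192 ≈ 36,277.7151.

€36,277.72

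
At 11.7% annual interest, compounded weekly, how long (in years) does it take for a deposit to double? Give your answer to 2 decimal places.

5.93 years

(1 + 0.00225)^(52t) = 2.
52t = ln 2 / ln(1 + 0.00225) ≈ 0.69315/0.00224747 ≈ 308.4119.
t ≈ 5.9310.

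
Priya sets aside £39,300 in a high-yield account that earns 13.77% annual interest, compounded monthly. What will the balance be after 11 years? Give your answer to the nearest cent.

Periodic rate = 13.77%/12 = 0.011475; periods = 12·11 = 132.
A = 39,300·(1 + 0.011475)^132 ≈ 39,300·4.50899966348 ≈ 177,203.6868.

£177,203.69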